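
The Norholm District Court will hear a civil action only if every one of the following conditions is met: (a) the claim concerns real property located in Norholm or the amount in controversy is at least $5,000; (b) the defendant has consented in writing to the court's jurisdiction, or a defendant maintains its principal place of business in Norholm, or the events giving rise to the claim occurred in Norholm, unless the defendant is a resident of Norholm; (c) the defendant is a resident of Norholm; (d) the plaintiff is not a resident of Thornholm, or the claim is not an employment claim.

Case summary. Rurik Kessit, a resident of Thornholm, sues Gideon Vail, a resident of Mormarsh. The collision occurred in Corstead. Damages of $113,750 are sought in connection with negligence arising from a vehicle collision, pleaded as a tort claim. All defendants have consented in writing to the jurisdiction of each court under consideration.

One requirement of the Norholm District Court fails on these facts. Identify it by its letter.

The Norholm District Court:
  (a) The amount in controversy is USD 113,750, which meets the 5,000 dollars floor — that alternative is enough. Condition met.
  (b) Every defendant has filed written consent — that alternative is enough. Condition met.
  (c) The defendant resides in Mormarsh, not Norholm. Not satisfied.
  (d) The claim is a tort claim, not an employment claim, so one alternative holds. Met.
Only condition (c) fails.

(c)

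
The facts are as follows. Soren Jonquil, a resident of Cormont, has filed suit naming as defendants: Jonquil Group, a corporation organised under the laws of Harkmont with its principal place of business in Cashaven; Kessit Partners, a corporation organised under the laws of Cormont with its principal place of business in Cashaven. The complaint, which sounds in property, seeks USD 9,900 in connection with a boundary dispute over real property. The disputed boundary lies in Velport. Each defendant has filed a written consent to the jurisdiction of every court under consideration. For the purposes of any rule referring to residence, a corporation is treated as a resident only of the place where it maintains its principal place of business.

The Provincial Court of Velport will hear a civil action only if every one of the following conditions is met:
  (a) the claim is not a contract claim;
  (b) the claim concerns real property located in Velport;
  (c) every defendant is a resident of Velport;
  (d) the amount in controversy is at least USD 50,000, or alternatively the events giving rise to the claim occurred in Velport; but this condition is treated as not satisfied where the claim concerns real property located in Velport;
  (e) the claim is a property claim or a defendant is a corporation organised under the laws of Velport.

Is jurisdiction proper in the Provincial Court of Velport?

No

The Provincial Court of Velport:
  (a) The claim is a property claim, not a contract claim. Condition met.
  (b) The property lies in Velport. Met.
  (c) The defendants reside as follows — Jonquil Group in Cashaven, Kessit Partners in Cashaven — not all in Velport. Fails.
  (d) The operative events occurred in Velport, which satisfies one of the alternatives. But the carve-out bites: the property lies in Velport. Not satisfied.
  (e) The claim is a property claim, which satisfies one of the alternatives. Met.
  → No jurisdiction.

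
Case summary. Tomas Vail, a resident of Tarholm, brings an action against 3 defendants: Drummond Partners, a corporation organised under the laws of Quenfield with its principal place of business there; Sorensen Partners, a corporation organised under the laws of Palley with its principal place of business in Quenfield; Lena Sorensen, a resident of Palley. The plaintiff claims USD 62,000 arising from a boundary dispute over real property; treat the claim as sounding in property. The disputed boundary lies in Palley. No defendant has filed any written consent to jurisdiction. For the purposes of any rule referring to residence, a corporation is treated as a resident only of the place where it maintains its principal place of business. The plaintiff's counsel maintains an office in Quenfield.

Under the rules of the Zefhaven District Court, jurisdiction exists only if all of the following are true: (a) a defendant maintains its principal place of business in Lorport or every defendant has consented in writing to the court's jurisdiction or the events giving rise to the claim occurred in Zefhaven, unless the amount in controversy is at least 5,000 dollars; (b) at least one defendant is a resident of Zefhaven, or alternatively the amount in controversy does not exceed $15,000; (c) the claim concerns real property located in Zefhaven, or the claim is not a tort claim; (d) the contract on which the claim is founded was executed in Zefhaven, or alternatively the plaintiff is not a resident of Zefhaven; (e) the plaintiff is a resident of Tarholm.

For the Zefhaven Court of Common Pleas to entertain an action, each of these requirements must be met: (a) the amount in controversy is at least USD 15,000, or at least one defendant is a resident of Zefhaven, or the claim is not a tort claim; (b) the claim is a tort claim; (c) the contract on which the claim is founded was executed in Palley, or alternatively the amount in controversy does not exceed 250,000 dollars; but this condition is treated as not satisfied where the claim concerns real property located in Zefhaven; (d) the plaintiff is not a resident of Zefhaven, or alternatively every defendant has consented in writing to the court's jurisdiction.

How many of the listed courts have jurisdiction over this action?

The Zefhaven District Court:
  (a) The corporate defendant(s) have their principal place of business in Quenfield, not Lorport; no such written consent has been filed; the operative events occurred in Palley, not Zefhaven — every alternative fails. But the amount in controversy is 62,000 dollars, which meets the 5,000 dollars floor, and the 'unless' clause therefore excuses the requirement. Condition met.
  (b) No defendant resides in Zefhaven (they reside in Quenfield, Quenfield, Palley); the amount in controversy is USD 62,000, above the USD 15,000 ceiling — no alternative holds. Not satisfied.
  (c) The claim is a property claim, not a tort claim, which satisfies one of the alternatives. Satisfied.
  (d) The plaintiff resides in Tarholm, which is not Zefhaven, so this disjunct is met. Met.
  (e) The plaintiff resides in Tarholm. Met.
  → The court lacks jurisdiction.
The Zefhaven Court of Common Pleas:
  (a) The amount in controversy is USD 62,000, which meets the $15,000 floor — that alternative is enough. Satisfied.
  (b) The claim is a property claim, not a tort claim. Condition not met.
  (c) The amount in controversy is USD 62,000, within the $250,000 ceiling, which satisfies one of the alternatives. The exception is not triggered, since the property lies in Palley, not Zefhaven. Met.
  (d) The plaintiff resides in Tarholm, which is not Zefhaven, so this disjunct is met. Met.
  → At least one condition fails; no jurisdiction.
No court satisfies all of its conditions.

0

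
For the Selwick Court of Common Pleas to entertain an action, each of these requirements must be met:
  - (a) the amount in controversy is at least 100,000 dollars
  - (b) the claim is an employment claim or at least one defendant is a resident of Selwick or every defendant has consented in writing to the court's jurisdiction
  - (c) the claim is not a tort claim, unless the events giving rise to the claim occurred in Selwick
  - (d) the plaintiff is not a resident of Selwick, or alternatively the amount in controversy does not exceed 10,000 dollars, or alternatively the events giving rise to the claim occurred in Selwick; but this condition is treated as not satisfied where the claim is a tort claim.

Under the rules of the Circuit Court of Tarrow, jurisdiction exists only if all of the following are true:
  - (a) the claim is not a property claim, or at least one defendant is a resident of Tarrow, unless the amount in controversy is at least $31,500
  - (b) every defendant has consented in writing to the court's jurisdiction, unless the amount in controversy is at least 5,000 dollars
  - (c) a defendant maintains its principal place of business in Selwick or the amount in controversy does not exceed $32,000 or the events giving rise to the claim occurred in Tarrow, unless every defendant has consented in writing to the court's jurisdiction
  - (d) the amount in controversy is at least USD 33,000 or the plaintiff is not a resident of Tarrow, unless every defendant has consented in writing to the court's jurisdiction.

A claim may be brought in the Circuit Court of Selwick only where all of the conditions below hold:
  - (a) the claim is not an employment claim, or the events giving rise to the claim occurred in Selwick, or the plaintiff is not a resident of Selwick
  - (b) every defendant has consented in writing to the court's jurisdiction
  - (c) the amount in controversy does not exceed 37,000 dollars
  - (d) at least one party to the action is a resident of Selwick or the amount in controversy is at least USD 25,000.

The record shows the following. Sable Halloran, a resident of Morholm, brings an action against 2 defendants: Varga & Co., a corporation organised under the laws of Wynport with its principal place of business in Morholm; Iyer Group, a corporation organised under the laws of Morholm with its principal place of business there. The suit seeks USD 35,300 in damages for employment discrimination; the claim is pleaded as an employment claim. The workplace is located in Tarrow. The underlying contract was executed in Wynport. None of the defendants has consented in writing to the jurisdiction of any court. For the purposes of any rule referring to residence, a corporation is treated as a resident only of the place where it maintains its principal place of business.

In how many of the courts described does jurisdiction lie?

The Selwick Court of Common Pleas:
  (a) The amount in controversy is USD 35,300, below the USD 100,000 floor. Fails.
  (b) The claim is an employment claim, so one alternative holds. Condition met.
  (c) The claim is an employment claim, not a tort claim. Satisfied.
  (d) The plaintiff resides in Morholm, which is not Selwick — that alternative is enough. The carve-out does not apply: the claim is an employment claim, not a tort claim. Condition met.
  → The court lacks jurisdiction.
The Circuit Court of Tarrow:
  (a) The claim is an employment claim, not a property claim, so one alternative holds. Met.
  (b) No such written consent has been filed. However, the amount in controversy is $35,300, which meets the USD 5,000 floor, so the 'unless' proviso supplies this condition. Met.
  (c) The operative events occurred in Tarrow, so one alternative holds. Met.
  (d) The amount in controversy is $35,300, which meets the USD 33,000 floor, so this disjunct is met. Met.
  → All conditions met; jurisdiction exists.
The Circuit Court of Selwick:
  (a) The plaintiff resides in Morholm, which is not Selwick, so one alternative holds. Met.
  (b) No such written consent has been filed. Condition not met.
  (c) The amount in controversy is 35,300 dollars, within the 37,000 dollars ceiling. Satisfied.
  (d) The amount in controversy is USD 35,300, which meets the USD 25,000 floor, so this disjunct is met. Satisfied.
  → No jurisdiction.
Courts with jurisdiction: the Circuit Court of Tarrow — 1 in total.

1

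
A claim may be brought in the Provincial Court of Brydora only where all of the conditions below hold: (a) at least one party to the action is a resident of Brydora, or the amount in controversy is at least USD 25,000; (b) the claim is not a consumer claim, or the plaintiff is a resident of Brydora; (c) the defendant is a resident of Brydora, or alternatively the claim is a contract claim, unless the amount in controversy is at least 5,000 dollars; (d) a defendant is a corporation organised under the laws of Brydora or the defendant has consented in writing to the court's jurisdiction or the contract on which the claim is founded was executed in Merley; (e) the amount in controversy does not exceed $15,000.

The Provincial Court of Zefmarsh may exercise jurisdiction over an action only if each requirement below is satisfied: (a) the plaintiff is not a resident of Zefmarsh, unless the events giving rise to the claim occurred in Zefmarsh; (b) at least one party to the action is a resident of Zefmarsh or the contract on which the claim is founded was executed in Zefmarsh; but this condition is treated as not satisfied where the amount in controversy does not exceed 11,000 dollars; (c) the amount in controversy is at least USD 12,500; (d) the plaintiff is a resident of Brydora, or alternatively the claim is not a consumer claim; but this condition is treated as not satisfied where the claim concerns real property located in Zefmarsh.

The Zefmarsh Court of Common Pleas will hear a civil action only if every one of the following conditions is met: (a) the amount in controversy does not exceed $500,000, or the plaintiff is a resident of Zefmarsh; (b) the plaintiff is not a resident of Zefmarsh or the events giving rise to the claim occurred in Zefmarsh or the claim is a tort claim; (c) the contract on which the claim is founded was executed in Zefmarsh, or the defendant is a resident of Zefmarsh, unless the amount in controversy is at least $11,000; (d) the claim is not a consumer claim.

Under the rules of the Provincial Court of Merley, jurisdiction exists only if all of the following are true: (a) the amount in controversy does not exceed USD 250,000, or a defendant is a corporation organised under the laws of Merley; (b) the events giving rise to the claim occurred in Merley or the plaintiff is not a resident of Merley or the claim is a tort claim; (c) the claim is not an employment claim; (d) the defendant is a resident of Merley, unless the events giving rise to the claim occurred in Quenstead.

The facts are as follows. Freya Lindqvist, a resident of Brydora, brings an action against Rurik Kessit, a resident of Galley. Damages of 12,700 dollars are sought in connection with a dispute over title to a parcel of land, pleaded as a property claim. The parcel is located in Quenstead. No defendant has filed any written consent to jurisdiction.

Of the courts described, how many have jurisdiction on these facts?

The Provincial Court of Brydora:
  (a) Freya Lindqvist resides in Brydora, which satisfies one of the alternatives. Condition met.
  (b) The claim is a property claim, not a consumer claim, so one alternative holds. Met.
  (c) The defendant resides in Galley, not Brydora; the claim is a property claim, not a contract claim — every alternative fails. The proviso rescues it, though: the amount in controversy is USD 12,700, which meets the 5,000 dollars floor. Met.
  (d) No defendant is a corporation; no such written consent has been filed; no contract (and hence no place of execution) is alleged — every alternative fails. Fails.
  (e) The amount in controversy is 12,700 dollars, within the USD 15,000 ceiling. Condition met.
  → Not every requirement is met — no jurisdiction.
The Provincial Court of Zefmarsh:
  (a) The plaintiff resides in Brydora, which is not Zefmarsh. Met.
  (b) No party resides in Zefmarsh; no contract (and hence no place of execution) is alleged — none of the alternatives is met. Not met.
  (c) The amount in controversy is 12,700 dollars, which meets the $12,500 floor. Condition met.
  (d) The plaintiff resides in Brydora, so one alternative holds. The carve-out does not apply: the property lies in Quenstead, not Zefmarsh. Condition met.
  → The court lacks jurisdiction.
The Zefmarsh Court of Common Pleas:
  (a) The amount in controversy is 12,700 dollars, within the $500,000 ceiling — that alternative is enough. Condition met.
  (b) The plaintiff resides in Brydora, which is not Zefmarsh, so one alternative holds. Met.
  (c) No contract (and hence no place of execution) is alleged; the defendant resides in Galley, not Zefmarsh — none of the alternatives is met. But the amount in controversy is USD 12,700, which meets the USD 11,000 floor, and the 'unless' clause therefore excuses the requirement. Condition met.
  (d) The claim is a property claim, not a consumer claim. Met.
  → All conditions met; jurisdiction exists.
The Provincial Court of Merley:
  (a) The amount in controversy is USD 12,700, within the 250,000 dollars ceiling — that alternative is enough. Satisfied.
  (b) The plaintiff resides in Brydora, which is not Merley, which satisfies one of the alternatives. Satisfied.
  (c) The claim is a property claim, not an employment claim. Met.
  (d) The defendant resides in Galley, not Merley. However, the operative events occurred in Quenstead, so the 'unless' proviso supplies this condition. Met.
  → Jurisdiction lies.
Courts with jurisdiction: the Zefmarsh Court of Common Pleas, the Provincial Court of Merley — 2 in total.

2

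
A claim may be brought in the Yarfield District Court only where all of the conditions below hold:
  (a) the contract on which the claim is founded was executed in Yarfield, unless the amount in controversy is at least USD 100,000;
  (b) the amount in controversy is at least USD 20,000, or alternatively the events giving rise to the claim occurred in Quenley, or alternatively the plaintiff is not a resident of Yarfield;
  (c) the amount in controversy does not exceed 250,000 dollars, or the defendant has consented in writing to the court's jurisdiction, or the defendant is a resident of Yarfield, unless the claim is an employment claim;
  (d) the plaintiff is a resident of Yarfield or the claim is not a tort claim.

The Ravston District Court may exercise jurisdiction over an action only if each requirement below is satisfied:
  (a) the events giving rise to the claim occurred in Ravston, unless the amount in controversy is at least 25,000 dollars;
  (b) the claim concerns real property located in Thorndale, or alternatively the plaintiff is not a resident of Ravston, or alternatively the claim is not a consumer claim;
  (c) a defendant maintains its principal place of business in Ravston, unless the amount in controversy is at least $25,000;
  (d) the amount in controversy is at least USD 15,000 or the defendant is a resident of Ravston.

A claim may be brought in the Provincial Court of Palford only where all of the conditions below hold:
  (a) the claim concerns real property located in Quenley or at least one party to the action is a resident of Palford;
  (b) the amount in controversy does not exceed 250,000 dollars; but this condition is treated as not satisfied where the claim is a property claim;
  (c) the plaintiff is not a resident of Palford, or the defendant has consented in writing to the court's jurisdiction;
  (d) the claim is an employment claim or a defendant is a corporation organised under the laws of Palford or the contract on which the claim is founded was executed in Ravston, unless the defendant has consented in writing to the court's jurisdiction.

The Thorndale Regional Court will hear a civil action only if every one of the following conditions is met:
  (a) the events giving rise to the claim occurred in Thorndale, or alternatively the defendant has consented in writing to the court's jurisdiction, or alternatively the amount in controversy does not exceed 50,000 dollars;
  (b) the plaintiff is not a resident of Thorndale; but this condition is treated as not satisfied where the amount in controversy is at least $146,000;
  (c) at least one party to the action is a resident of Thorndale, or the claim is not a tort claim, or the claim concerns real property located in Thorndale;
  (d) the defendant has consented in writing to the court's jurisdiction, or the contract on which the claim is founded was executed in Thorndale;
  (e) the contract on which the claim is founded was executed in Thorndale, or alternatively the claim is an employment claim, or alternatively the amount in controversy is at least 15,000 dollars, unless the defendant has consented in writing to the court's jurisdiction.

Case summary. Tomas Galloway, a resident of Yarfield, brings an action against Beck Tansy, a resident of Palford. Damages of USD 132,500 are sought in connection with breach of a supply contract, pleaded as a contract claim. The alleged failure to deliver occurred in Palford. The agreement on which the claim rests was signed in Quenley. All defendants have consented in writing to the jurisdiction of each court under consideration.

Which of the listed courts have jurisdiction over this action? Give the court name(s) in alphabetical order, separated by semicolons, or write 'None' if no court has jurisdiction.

the Provincial Court of Palford; the Ravston District Court; the Thorndale Regional Court; the Yarfield District Court

The Yarfield District Court:
  (a) The contract was executed in Quenley, not Yarfield. But the amount in controversy is 132,500 dollars, which meets the 100,000 dollars floor, and the 'unless' clause therefore excuses the requirement. Met.
  (b) The amount in controversy is 132,500 dollars, which meets the USD 20,000 floor — that alternative is enough. Met.
  (c) The amount in controversy is 132,500 dollars, within the USD 250,000 ceiling, so this disjunct is met. Satisfied.
  (d) The plaintiff resides in Yarfield, so this disjunct is met. Met.
  → The court has jurisdiction.
The Ravston District Court:
  (a) The operative events occurred in Palford, not Ravston. However, the amount in controversy is $132,500, which meets the $25,000 floor, so the 'unless' proviso supplies this condition. Met.
  (b) The plaintiff resides in Yarfield, which is not Ravston, which satisfies one of the alternatives. Satisfied.
  (c) No defendant is a corporation. But the amount in controversy is 132,500 dollars, which meets the $25,000 floor, and the 'unless' clause therefore excuses the requirement. Condition met.
  (d) The amount in controversy is 132,500 dollars, which meets the 15,000 dollars floor, so one alternative holds. Condition met.
  → All conditions met; jurisdiction exists.
The Provincial Court of Palford:
  (a) Beck Tansy resides in Palford, which satisfies one of the alternatives. Satisfied.
  (b) The amount in controversy is 132,500 dollars, within the 250,000 dollars ceiling. The exception is not triggered, since the claim is a contract claim, not a property claim. Met.
  (c) The plaintiff resides in Yarfield, which is not Palford, which satisfies one of the alternatives. Met.
  (d) The claim is a contract claim, not an employment claim; no defendant is a corporation; the contract was executed in Quenley, not Ravston — every alternative fails. The proviso rescues it, though: every defendant has filed written consent. Met.
  → Jurisdiction lies.
The Thorndale Regional Court:
  (a) Every defendant has filed written consent, which satisfies one of the alternatives. Satisfied.
  (b) The plaintiff resides in Yarfield, which is not Thorndale. And the carve-out is inapplicable — the amount in controversy is $132,500, below the USD 146,000 floor. Met.
  (c) The claim is a contract claim, not a tort claim, so one alternative holds. Satisfied.
  (d) Every defendant has filed written consent, so one alternative holds. Met.
  (e) The amount in controversy is USD 132,500, which meets the 15,000 dollars floor, so one alternative holds. Satisfied.
  → All conditions met; jurisdiction exists.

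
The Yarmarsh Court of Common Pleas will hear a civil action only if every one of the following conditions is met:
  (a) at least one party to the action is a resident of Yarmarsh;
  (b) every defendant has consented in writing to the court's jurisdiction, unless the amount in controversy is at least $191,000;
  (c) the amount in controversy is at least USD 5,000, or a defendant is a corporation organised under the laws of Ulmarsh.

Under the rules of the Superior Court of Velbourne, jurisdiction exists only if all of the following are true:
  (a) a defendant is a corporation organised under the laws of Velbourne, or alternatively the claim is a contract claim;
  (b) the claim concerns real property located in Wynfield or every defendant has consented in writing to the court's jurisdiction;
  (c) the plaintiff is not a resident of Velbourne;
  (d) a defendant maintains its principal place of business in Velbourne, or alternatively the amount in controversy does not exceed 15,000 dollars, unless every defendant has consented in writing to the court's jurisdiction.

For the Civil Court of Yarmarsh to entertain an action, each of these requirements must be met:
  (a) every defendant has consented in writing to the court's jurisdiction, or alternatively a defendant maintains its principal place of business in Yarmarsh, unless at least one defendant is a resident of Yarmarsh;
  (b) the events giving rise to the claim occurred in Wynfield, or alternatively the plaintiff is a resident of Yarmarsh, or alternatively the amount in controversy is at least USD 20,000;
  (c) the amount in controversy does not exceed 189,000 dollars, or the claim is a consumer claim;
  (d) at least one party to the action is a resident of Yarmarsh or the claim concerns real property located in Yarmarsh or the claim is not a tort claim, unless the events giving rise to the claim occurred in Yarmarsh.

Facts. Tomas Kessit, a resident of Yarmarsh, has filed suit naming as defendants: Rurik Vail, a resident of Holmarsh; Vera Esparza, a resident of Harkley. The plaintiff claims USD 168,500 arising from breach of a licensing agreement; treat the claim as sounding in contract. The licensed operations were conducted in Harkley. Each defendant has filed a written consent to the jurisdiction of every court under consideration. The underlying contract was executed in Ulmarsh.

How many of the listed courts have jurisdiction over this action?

3

The Yarmarsh Court of Common Pleas:
  (a) Tomas Kessit resides in Yarmarsh. Condition met.
  (b) Every defendant has filed written consent. Met.
  (c) The amount in controversy is 168,500 dollars, which meets the 5,000 dollars floor — that alternative is enough. Condition met.
  → Every requirement is satisfied — jurisdiction.
The Superior Court of Velbourne:
  (a) The claim is a contract claim, so one alternative holds. Met.
  (b) Every defendant has filed written consent, which satisfies one of the alternatives. Condition met.
  (c) The plaintiff resides in Yarmarsh, which is not Velbourne. Condition met.
  (d) No defendant is a corporation; the amount in controversy is 168,500 dollars, above the 15,000 dollars ceiling — no alternative holds. However, every defendant has filed written consent, so the 'unless' proviso supplies this condition. Met.
  → All conditions met; jurisdiction exists.
The Civil Court of Yarmarsh:
  (a) Every defendant has filed written consent, which satisfies one of the alternatives. Condition met.
  (b) The plaintiff resides in Yarmarsh, so one alternative holds. Met.
  (c) The amount in controversy is 168,500 dollars, within the $189,000 ceiling, so this disjunct is met. Condition met.
  (d) Tomas Kessit resides in Yarmarsh, so one alternative holds. Condition met.
  → Jurisdiction lies.
Courts with jurisdiction: the Yarmarsh Court of Common Pleas, the Superior Court of Velbourne, the Civil Court of Yarmarsh — 3 in total.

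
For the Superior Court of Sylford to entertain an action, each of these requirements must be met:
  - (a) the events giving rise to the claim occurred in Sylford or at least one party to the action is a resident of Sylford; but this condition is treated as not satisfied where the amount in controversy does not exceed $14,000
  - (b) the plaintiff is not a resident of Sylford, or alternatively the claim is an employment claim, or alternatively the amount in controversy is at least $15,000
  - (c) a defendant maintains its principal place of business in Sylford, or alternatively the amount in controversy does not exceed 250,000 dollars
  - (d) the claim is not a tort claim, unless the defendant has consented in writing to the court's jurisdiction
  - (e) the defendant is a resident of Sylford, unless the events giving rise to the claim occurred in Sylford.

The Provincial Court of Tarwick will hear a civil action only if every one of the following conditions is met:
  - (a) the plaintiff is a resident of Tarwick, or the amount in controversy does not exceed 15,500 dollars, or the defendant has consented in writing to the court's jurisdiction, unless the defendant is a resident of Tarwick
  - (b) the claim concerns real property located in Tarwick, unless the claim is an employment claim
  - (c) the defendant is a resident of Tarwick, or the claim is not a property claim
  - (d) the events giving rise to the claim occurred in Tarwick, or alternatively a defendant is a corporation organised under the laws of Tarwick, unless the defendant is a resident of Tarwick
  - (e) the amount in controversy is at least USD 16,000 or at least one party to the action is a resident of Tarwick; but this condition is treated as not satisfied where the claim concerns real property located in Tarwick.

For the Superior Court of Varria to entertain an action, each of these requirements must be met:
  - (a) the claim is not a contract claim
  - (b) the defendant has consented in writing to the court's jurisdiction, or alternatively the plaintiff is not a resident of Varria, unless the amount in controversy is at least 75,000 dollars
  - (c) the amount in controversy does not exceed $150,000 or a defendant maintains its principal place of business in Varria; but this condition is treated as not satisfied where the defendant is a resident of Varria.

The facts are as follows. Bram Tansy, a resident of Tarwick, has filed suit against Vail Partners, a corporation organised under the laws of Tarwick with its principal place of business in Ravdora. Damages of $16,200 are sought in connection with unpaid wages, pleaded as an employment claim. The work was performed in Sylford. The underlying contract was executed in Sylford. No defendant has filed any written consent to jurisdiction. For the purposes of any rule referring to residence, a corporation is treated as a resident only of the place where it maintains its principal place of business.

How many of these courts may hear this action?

The Superior Court of Sylford:
  (a) The operative events occurred in Sylford, so this disjunct is met. The carve-out does not apply: the amount in controversy is USD 16,200, above the USD 14,000 ceiling. Satisfied.
  (b) The plaintiff resides in Tarwick, which is not Sylford — that alternative is enough. Satisfied.
  (c) The amount in controversy is 16,200 dollars, within the USD 250,000 ceiling, so this disjunct is met. Condition met.
  (d) The claim is an employment claim, not a tort claim. Satisfied.
  (e) The defendant resides in Ravdora, not Sylford. However, the operative events occurred in Sylford, so the 'unless' proviso supplies this condition. Met.
  → All conditions met; jurisdiction exists.
The Provincial Court of Tarwick:
  (a) The plaintiff resides in Tarwick, so this disjunct is met. Met.
  (b) The claim does not concern real property. The proviso rescues it, though: the claim is an employment claim. Met.
  (c) The claim is an employment claim, not a property claim, which satisfies one of the alternatives. Condition met.
  (d) Vail Partners is organised under the laws of Tarwick, so this disjunct is met. Met.
  (e) The amount in controversy is USD 16,200, which meets the $16,000 floor, so one alternative holds. And the carve-out is inapplicable — the claim does not concern real property. Condition met.
  → Every requirement is satisfied — jurisdiction.
The Superior Court of Varria:
  (a) The claim is an employment claim, not a contract claim. Satisfied.
  (b) The plaintiff resides in Tarwick, which is not Varria, which satisfies one of the alternatives. Condition met.
  (c) The amount in controversy is $16,200, within the 150,000 dollars ceiling — that alternative is enough. The exception is not triggered, since the defendant resides in Ravdora, not Varria. Satisfied.
  → The court has jurisdiction.
Courts with jurisdiction: the Superior Court of Sylford, the Provincial Court of Tarwick, the Superior Court of Varria — 3 in total.

3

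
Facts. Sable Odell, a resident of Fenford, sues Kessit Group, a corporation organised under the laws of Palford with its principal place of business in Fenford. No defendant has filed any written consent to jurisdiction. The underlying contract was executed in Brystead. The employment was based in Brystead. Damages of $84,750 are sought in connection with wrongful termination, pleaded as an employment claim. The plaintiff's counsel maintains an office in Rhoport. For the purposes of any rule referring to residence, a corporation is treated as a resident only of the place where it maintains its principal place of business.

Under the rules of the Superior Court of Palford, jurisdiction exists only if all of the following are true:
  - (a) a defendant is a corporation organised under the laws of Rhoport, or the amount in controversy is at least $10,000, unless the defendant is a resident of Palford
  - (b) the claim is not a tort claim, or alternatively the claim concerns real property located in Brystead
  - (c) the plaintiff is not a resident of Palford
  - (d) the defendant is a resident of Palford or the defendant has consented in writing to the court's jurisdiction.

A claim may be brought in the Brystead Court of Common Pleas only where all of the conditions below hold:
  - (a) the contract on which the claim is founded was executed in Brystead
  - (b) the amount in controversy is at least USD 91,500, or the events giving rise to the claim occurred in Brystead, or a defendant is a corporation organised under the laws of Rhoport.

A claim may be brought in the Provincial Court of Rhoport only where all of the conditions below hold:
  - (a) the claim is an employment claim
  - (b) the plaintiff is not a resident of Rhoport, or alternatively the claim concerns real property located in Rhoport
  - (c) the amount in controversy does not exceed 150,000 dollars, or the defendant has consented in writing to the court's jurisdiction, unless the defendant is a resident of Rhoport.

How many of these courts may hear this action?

The Superior Court of Palford:
  (a) The amount in controversy is 84,750 dollars, which meets the USD 10,000 floor, which satisfies one of the alternatives. Satisfied.
  (b) The claim is an employment claim, not a tort claim, so one alternative holds. Met.
  (c) The plaintiff resides in Fenford, which is not Palford. Condition met.
  (d) The defendant resides in Fenford, not Palford; no such written consent has been filed — none of the alternatives is met. Fails.
  → The court lacks jurisdiction.
The Brystead Court of Common Pleas:
  (a) The contract was executed in Brystead. Condition met.
  (b) The operative events occurred in Brystead, which satisfies one of the alternatives. Met.
  → The court has jurisdiction.
The Provincial Court of Rhoport:
  (a) The claim is an employment claim. Condition met.
  (b) The plaintiff resides in Fenford, which is not Rhoport — that alternative is enough. Condition met.
  (c) The amount in controversy is 84,750 dollars, within the USD 150,000 ceiling, which satisfies one of the alternatives. Satisfied.
  → Jurisdiction lies.
Courts with jurisdiction: the Brystead Court of Common Pleas, the Provincial Court of Rhoport — 2 in total.

2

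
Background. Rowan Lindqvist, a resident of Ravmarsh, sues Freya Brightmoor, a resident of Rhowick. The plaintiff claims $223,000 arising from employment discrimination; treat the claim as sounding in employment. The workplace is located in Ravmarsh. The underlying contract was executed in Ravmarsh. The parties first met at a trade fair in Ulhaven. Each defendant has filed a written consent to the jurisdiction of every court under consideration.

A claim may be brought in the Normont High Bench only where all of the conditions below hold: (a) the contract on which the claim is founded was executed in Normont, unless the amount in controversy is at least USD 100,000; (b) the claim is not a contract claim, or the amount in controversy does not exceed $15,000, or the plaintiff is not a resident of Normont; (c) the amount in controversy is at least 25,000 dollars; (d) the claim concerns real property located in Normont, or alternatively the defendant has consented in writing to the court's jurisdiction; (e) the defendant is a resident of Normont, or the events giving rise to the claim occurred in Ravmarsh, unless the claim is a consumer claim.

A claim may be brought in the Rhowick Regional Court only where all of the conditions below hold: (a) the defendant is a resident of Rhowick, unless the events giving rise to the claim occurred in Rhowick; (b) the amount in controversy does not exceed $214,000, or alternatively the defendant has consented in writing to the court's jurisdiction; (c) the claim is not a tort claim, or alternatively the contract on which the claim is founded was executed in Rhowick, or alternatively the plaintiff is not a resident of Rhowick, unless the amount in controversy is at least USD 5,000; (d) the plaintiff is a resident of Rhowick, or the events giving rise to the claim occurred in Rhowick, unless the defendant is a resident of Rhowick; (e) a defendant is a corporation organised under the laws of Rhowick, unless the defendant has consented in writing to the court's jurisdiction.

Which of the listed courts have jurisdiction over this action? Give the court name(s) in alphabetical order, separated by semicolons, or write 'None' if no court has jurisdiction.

the Normont High Bench; the Rhowick Regional Court

The Normont High Bench:
  (a) The contract was executed in Ravmarsh, not Normont. The proviso rescues it, though: the amount in controversy is USD 223,000, which meets the 100,000 dollars floor. Condition met.
  (b) The claim is an employment claim, not a contract claim, so this disjunct is met. Condition met.
  (c) The amount in controversy is 223,000 dollars, which meets the 25,000 dollars floor. Condition met.
  (d) Every defendant has filed written consent, so this disjunct is met. Met.
  (e) The operative events occurred in Ravmarsh — that alternative is enough. Satisfied.
  → Every requirement is satisfied — jurisdiction.
The Rhowick Regional Court:
  (a) The defendant resides in Rhowick. Satisfied.
  (b) Every defendant has filed written consent, which satisfies one of the alternatives. Condition met.
  (c) The claim is an employment claim, not a tort claim, so this disjunct is met. Met.
  (d) The plaintiff resides in Ravmarsh, not Rhowick; the operative events occurred in Ravmarsh, not Rhowick — every alternative fails. But the defendant resides in Rhowick, and the 'unless' clause therefore excuses the requirement. Condition met.
  (e) No defendant is a corporation. But every defendant has filed written consent, and the 'unless' clause therefore excuses the requirement. Satisfied.
  → The court has jurisdiction.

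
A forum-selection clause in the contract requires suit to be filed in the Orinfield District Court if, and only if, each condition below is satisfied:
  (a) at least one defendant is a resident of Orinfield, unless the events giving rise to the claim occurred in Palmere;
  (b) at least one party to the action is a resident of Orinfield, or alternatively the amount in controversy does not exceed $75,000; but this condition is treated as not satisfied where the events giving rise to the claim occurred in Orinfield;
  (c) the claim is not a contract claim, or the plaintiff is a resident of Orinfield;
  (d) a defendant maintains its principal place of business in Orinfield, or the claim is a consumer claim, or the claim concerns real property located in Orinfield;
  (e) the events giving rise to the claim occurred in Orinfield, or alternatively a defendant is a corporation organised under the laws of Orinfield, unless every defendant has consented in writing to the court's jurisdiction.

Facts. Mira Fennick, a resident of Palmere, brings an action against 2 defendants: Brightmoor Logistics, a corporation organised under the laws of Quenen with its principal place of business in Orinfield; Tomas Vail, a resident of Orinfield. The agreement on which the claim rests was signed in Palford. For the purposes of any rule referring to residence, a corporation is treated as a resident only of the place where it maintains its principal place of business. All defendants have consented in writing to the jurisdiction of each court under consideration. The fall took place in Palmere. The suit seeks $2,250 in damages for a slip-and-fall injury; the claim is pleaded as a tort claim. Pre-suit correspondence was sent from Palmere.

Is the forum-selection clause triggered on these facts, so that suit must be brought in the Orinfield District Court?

The Orinfield District Court:
  (a) Brightmoor Logistics resides in Orinfield. Met.
  (b) Brightmoor Logistics resides in Orinfield, which satisfies one of the alternatives. The exception is not triggered, since the operative events occurred in Palmere, not Orinfield. Satisfied.
  (c) The claim is a tort claim, not a contract claim, which satisfies one of the alternatives. Met.
  (d) Brightmoor Logistics has its principal place of business in Orinfield, which satisfies one of the alternatives. Condition met.
  (e) The operative events occurred in Palmere, not Orinfield; the corporate defendant(s) are organised in Quenen, not Orinfield — none of the alternatives is met. But every defendant has filed written consent, and the 'unless' clause therefore excuses the requirement. Met.
  → The clause applies.

Yes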